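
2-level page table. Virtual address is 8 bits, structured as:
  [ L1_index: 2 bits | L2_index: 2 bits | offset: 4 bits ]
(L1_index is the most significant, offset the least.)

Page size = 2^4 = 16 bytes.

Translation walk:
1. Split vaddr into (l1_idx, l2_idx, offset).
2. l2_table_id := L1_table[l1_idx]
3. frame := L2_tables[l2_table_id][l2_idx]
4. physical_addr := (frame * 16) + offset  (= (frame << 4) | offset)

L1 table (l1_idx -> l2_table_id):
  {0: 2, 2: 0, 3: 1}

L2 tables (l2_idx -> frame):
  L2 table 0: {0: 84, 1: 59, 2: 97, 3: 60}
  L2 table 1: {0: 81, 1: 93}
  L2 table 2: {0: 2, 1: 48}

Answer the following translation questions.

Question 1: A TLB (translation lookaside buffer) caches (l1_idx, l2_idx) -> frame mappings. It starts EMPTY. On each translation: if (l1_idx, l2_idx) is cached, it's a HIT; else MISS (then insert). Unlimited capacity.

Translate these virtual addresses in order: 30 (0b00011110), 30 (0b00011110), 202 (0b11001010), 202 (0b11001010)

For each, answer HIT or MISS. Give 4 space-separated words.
vaddr=30: (0,1) not in TLB -> MISS, insert
vaddr=30: (0,1) in TLB -> HIT
vaddr=202: (3,0) not in TLB -> MISS, insert
vaddr=202: (3,0) in TLB -> HIT

Answer: MISS HIT MISS HIT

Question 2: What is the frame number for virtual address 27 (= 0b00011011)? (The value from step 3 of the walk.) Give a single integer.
Answer: 48

Derivation:
vaddr = 27: l1_idx=0, l2_idx=1
L1[0] = 2; L2[2][1] = 48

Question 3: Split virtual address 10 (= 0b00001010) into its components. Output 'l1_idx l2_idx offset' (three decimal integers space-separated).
vaddr = 10 = 0b00001010
  top 2 bits -> l1_idx = 0
  next 2 bits -> l2_idx = 0
  bottom 4 bits -> offset = 10

Answer: 0 0 10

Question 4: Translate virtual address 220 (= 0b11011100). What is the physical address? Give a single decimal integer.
vaddr = 220 = 0b11011100
Split: l1_idx=3, l2_idx=1, offset=12
L1[3] = 1
L2[1][1] = 93
paddr = 93 * 16 + 12 = 1500

Answer: 1500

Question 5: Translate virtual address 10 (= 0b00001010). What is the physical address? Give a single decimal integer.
vaddr = 10 = 0b00001010
Split: l1_idx=0, l2_idx=0, offset=10
L1[0] = 2
L2[2][0] = 2
paddr = 2 * 16 + 10 = 42

Answer: 42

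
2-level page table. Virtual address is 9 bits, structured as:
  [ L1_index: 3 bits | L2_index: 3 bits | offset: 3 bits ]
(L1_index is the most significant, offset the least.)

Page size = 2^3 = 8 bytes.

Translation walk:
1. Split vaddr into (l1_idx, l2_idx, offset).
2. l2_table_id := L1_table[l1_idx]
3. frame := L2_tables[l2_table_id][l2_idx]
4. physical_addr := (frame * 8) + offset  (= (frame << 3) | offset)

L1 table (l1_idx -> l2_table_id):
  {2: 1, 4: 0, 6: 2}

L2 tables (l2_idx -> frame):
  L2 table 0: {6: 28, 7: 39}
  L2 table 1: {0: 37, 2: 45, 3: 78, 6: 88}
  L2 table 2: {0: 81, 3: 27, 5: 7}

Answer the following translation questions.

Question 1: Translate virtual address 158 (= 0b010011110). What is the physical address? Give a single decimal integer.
vaddr = 158 = 0b010011110
Split: l1_idx=2, l2_idx=3, offset=6
L1[2] = 1
L2[1][3] = 78
paddr = 78 * 8 + 6 = 630

Answer: 630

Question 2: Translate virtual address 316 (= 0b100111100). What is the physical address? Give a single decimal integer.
Answer: 316

Derivation:
vaddr = 316 = 0b100111100
Split: l1_idx=4, l2_idx=7, offset=4
L1[4] = 0
L2[0][7] = 39
paddr = 39 * 8 + 4 = 316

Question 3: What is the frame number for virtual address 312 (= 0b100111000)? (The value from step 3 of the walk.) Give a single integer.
Answer: 39

Derivation:
vaddr = 312: l1_idx=4, l2_idx=7
L1[4] = 0; L2[0][7] = 39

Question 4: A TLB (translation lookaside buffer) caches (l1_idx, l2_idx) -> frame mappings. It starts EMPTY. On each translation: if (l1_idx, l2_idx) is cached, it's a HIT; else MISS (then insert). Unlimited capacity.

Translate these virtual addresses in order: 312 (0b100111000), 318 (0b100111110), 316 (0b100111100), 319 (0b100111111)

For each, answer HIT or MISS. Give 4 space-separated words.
vaddr=312: (4,7) not in TLB -> MISS, insert
vaddr=318: (4,7) in TLB -> HIT
vaddr=316: (4,7) in TLB -> HIT
vaddr=319: (4,7) in TLB -> HIT

Answer: MISS HIT HIT HIT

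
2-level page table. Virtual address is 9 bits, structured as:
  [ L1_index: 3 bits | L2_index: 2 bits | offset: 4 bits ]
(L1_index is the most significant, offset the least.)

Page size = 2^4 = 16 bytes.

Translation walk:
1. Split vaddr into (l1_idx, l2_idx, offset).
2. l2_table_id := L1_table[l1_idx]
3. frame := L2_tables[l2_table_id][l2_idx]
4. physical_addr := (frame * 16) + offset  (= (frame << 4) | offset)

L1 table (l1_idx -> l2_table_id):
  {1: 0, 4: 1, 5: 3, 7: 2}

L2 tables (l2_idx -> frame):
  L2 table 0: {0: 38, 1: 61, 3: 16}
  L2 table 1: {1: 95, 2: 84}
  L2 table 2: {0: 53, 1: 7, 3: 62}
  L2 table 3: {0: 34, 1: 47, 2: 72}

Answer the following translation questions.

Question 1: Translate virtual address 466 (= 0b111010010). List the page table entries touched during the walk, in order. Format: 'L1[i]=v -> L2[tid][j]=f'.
Answer: L1[7]=2 -> L2[2][1]=7

Derivation:
vaddr = 466 = 0b111010010
Split: l1_idx=7, l2_idx=1, offset=2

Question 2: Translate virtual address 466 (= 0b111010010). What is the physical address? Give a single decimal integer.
vaddr = 466 = 0b111010010
Split: l1_idx=7, l2_idx=1, offset=2
L1[7] = 2
L2[2][1] = 7
paddr = 7 * 16 + 2 = 114

Answer: 114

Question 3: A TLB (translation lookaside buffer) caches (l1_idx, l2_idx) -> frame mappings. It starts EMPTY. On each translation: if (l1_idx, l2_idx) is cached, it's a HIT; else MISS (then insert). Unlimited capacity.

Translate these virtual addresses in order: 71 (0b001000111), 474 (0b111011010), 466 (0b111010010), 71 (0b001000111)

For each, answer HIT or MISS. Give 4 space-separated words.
Answer: MISS MISS HIT HIT

Derivation:
vaddr=71: (1,0) not in TLB -> MISS, insert
vaddr=474: (7,1) not in TLB -> MISS, insert
vaddr=466: (7,1) in TLB -> HIT
vaddr=71: (1,0) in TLB -> HIT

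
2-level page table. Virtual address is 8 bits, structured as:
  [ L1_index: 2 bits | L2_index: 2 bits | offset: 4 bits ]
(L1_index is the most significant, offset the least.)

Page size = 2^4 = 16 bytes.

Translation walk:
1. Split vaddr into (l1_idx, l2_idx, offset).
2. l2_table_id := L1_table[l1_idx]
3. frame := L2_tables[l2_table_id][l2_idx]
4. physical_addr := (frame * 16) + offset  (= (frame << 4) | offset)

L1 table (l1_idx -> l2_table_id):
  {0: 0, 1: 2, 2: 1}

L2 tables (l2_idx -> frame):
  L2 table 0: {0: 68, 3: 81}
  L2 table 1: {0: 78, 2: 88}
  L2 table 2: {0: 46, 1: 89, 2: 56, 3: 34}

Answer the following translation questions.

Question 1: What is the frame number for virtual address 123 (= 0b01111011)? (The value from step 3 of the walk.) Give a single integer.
Answer: 34

Derivation:
vaddr = 123: l1_idx=1, l2_idx=3
L1[1] = 2; L2[2][3] = 34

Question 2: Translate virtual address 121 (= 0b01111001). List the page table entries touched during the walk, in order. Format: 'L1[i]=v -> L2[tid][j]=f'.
vaddr = 121 = 0b01111001
Split: l1_idx=1, l2_idx=3, offset=9

Answer: L1[1]=2 -> L2[2][3]=34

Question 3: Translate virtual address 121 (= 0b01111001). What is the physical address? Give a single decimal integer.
vaddr = 121 = 0b01111001
Split: l1_idx=1, l2_idx=3, offset=9
L1[1] = 2
L2[2][3] = 34
paddr = 34 * 16 + 9 = 553

Answer: 553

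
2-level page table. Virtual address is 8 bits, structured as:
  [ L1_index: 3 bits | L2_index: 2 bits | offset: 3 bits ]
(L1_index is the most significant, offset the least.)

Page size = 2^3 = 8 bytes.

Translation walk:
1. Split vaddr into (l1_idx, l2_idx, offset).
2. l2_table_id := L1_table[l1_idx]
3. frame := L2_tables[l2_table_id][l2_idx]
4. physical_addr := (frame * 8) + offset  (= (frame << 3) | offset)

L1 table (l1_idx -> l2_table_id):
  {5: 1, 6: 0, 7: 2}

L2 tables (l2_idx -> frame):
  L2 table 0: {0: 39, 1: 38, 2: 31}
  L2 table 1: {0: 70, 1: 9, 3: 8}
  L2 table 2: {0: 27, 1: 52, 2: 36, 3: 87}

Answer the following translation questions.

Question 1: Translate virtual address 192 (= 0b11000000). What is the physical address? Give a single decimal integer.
Answer: 312

Derivation:
vaddr = 192 = 0b11000000
Split: l1_idx=6, l2_idx=0, offset=0
L1[6] = 0
L2[0][0] = 39
paddr = 39 * 8 + 0 = 312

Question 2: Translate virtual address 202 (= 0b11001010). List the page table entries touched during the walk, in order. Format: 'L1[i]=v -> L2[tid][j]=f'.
vaddr = 202 = 0b11001010
Split: l1_idx=6, l2_idx=1, offset=2

Answer: L1[6]=0 -> L2[0][1]=38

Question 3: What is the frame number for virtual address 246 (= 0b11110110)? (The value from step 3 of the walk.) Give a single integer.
vaddr = 246: l1_idx=7, l2_idx=2
L1[7] = 2; L2[2][2] = 36

Answer: 36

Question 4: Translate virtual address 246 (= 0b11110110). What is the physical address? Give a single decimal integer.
vaddr = 246 = 0b11110110
Split: l1_idx=7, l2_idx=2, offset=6
L1[7] = 2
L2[2][2] = 36
paddr = 36 * 8 + 6 = 294

Answer: 294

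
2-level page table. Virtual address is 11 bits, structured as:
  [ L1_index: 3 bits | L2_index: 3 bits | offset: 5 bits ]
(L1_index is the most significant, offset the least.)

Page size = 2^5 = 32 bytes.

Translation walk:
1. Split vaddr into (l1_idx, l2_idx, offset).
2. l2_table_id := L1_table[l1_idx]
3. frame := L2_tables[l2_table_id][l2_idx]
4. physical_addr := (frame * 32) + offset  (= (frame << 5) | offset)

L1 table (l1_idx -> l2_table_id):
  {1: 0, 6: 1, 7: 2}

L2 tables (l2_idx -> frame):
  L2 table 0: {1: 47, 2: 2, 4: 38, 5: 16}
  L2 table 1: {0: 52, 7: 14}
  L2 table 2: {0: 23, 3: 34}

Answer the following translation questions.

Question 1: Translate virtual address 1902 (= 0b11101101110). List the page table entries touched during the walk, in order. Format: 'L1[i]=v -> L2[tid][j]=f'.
Answer: L1[7]=2 -> L2[2][3]=34

Derivation:
vaddr = 1902 = 0b11101101110
Split: l1_idx=7, l2_idx=3, offset=14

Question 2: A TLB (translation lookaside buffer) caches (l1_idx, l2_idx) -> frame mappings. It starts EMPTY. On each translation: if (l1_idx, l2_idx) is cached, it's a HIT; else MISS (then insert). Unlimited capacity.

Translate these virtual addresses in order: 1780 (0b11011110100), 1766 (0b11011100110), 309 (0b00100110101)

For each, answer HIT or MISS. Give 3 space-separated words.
vaddr=1780: (6,7) not in TLB -> MISS, insert
vaddr=1766: (6,7) in TLB -> HIT
vaddr=309: (1,1) not in TLB -> MISS, insert

Answer: MISS HIT MISS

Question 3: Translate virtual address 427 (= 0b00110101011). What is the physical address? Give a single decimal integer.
Answer: 523

Derivation:
vaddr = 427 = 0b00110101011
Split: l1_idx=1, l2_idx=5, offset=11
L1[1] = 0
L2[0][5] = 16
paddr = 16 * 32 + 11 = 523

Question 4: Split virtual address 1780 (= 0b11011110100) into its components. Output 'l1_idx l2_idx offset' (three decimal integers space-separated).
vaddr = 1780 = 0b11011110100
  top 3 bits -> l1_idx = 6
  next 3 bits -> l2_idx = 7
  bottom 5 bits -> offset = 20

Answer: 6 7 20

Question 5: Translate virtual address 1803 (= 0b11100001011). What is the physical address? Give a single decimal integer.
Answer: 747

Derivation:
vaddr = 1803 = 0b11100001011
Split: l1_idx=7, l2_idx=0, offset=11
L1[7] = 2
L2[2][0] = 23
paddr = 23 * 32 + 11 = 747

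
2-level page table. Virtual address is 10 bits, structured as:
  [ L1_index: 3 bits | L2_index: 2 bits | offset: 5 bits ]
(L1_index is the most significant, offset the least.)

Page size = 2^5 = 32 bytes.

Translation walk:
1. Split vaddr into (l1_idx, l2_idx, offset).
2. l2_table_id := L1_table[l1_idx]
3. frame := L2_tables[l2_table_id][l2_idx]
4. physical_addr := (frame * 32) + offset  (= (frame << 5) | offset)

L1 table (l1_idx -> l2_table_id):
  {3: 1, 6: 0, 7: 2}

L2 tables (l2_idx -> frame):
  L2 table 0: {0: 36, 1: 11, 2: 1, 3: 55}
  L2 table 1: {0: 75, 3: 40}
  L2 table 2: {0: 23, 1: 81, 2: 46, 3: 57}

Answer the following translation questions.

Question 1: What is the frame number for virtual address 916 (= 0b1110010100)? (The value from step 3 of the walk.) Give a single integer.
Answer: 23

Derivation:
vaddr = 916: l1_idx=7, l2_idx=0
L1[7] = 2; L2[2][0] = 23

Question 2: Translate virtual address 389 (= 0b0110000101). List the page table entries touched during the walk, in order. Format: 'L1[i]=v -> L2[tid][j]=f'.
Answer: L1[3]=1 -> L2[1][0]=75

Derivation:
vaddr = 389 = 0b0110000101
Split: l1_idx=3, l2_idx=0, offset=5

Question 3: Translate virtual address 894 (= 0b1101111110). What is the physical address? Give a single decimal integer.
vaddr = 894 = 0b1101111110
Split: l1_idx=6, l2_idx=3, offset=30
L1[6] = 0
L2[0][3] = 55
paddr = 55 * 32 + 30 = 1790

Answer: 1790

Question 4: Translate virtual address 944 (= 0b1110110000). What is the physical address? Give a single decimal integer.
vaddr = 944 = 0b1110110000
Split: l1_idx=7, l2_idx=1, offset=16
L1[7] = 2
L2[2][1] = 81
paddr = 81 * 32 + 16 = 2608

Answer: 2608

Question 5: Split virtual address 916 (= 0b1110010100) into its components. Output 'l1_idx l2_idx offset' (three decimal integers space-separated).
vaddr = 916 = 0b1110010100
  top 3 bits -> l1_idx = 7
  next 2 bits -> l2_idx = 0
  bottom 5 bits -> offset = 20

Answer: 7 0 20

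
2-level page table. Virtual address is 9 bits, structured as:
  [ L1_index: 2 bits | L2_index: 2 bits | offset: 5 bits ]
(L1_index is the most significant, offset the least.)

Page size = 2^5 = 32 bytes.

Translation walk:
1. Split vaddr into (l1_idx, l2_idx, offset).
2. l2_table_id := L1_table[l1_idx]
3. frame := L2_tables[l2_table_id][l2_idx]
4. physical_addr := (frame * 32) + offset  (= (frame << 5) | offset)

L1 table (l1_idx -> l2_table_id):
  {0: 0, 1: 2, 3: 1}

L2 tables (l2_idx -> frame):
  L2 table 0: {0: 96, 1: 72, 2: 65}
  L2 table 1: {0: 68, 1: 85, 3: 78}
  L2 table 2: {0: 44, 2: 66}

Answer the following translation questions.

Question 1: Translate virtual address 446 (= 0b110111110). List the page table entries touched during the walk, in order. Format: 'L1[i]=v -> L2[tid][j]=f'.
vaddr = 446 = 0b110111110
Split: l1_idx=3, l2_idx=1, offset=30

Answer: L1[3]=1 -> L2[1][1]=85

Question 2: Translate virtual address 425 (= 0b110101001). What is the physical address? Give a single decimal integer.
Answer: 2729

Derivation:
vaddr = 425 = 0b110101001
Split: l1_idx=3, l2_idx=1, offset=9
L1[3] = 1
L2[1][1] = 85
paddr = 85 * 32 + 9 = 2729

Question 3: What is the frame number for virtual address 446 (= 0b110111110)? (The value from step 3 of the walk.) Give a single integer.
vaddr = 446: l1_idx=3, l2_idx=1
L1[3] = 1; L2[1][1] = 85

Answer: 85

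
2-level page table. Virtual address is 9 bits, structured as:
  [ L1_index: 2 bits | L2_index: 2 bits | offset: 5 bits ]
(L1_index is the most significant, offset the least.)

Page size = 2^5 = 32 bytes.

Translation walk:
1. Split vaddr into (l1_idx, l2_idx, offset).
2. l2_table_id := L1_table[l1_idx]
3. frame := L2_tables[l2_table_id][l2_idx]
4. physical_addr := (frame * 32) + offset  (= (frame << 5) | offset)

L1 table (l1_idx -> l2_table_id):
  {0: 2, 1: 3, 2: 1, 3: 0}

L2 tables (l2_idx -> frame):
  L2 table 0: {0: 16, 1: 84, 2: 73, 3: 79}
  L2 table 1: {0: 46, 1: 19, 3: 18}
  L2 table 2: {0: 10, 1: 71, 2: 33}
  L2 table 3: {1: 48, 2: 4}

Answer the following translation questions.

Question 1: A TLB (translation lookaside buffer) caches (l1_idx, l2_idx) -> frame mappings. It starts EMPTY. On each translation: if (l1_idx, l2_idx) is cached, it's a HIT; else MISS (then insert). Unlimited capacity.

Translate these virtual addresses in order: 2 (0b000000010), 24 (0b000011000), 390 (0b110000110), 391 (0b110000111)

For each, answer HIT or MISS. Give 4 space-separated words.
vaddr=2: (0,0) not in TLB -> MISS, insert
vaddr=24: (0,0) in TLB -> HIT
vaddr=390: (3,0) not in TLB -> MISS, insert
vaddr=391: (3,0) in TLB -> HIT

Answer: MISS HIT MISS HIT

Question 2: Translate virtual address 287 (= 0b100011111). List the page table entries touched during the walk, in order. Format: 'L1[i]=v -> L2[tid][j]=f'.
Answer: L1[2]=1 -> L2[1][0]=46

Derivation:
vaddr = 287 = 0b100011111
Split: l1_idx=2, l2_idx=0, offset=31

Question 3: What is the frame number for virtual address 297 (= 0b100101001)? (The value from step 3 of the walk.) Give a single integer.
Answer: 19

Derivation:
vaddr = 297: l1_idx=2, l2_idx=1
L1[2] = 1; L2[1][1] = 19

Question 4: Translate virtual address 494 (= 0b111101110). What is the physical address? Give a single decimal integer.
Answer: 2542

Derivation:
vaddr = 494 = 0b111101110
Split: l1_idx=3, l2_idx=3, offset=14
L1[3] = 0
L2[0][3] = 79
paddr = 79 * 32 + 14 = 2542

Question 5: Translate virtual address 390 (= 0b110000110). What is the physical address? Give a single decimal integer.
Answer: 518

Derivation:
vaddr = 390 = 0b110000110
Split: l1_idx=3, l2_idx=0, offset=6
L1[3] = 0
L2[0][0] = 16
paddr = 16 * 32 + 6 = 518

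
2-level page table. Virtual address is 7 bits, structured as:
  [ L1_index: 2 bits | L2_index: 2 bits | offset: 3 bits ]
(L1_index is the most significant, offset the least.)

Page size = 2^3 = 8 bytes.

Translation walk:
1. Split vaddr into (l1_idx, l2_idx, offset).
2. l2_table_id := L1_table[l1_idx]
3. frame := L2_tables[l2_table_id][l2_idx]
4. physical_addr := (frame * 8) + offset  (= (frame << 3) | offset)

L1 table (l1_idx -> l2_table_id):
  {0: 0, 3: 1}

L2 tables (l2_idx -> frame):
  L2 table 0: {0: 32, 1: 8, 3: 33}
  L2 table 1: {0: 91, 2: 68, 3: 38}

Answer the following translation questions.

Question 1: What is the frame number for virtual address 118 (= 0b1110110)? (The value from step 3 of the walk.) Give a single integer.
Answer: 68

Derivation:
vaddr = 118: l1_idx=3, l2_idx=2
L1[3] = 1; L2[1][2] = 68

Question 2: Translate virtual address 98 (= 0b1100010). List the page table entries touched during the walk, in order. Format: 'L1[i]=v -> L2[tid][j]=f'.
Answer: L1[3]=1 -> L2[1][0]=91

Derivation:
vaddr = 98 = 0b1100010
Split: l1_idx=3, l2_idx=0, offset=2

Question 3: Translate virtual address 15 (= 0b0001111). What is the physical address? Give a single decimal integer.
vaddr = 15 = 0b0001111
Split: l1_idx=0, l2_idx=1, offset=7
L1[0] = 0
L2[0][1] = 8
paddr = 8 * 8 + 7 = 71

Answer: 71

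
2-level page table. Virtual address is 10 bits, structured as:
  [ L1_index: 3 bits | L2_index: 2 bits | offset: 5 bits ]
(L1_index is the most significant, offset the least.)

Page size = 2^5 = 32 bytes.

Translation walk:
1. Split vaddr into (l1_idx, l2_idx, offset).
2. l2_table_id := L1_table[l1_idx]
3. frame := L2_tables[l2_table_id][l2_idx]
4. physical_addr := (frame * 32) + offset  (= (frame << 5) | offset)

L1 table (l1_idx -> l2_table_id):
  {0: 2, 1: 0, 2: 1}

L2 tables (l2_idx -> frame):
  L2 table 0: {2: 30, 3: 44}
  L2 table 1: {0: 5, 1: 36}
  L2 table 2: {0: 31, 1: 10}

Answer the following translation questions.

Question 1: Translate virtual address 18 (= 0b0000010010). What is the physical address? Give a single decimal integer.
Answer: 1010

Derivation:
vaddr = 18 = 0b0000010010
Split: l1_idx=0, l2_idx=0, offset=18
L1[0] = 2
L2[2][0] = 31
paddr = 31 * 32 + 18 = 1010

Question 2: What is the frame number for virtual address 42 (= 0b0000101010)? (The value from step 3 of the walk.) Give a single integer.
Answer: 10

Derivation:
vaddr = 42: l1_idx=0, l2_idx=1
L1[0] = 2; L2[2][1] = 10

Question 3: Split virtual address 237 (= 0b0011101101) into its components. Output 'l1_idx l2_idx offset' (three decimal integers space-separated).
Answer: 1 3 13

Derivation:
vaddr = 237 = 0b0011101101
  top 3 bits -> l1_idx = 1
  next 2 bits -> l2_idx = 3
  bottom 5 bits -> offset = 13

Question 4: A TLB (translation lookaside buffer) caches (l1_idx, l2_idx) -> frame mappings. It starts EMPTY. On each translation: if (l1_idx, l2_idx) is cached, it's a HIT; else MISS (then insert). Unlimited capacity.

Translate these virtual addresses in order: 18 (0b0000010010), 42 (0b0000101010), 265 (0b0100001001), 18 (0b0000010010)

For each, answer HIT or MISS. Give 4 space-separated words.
vaddr=18: (0,0) not in TLB -> MISS, insert
vaddr=42: (0,1) not in TLB -> MISS, insert
vaddr=265: (2,0) not in TLB -> MISS, insert
vaddr=18: (0,0) in TLB -> HIT

Answer: MISS MISS MISS HIT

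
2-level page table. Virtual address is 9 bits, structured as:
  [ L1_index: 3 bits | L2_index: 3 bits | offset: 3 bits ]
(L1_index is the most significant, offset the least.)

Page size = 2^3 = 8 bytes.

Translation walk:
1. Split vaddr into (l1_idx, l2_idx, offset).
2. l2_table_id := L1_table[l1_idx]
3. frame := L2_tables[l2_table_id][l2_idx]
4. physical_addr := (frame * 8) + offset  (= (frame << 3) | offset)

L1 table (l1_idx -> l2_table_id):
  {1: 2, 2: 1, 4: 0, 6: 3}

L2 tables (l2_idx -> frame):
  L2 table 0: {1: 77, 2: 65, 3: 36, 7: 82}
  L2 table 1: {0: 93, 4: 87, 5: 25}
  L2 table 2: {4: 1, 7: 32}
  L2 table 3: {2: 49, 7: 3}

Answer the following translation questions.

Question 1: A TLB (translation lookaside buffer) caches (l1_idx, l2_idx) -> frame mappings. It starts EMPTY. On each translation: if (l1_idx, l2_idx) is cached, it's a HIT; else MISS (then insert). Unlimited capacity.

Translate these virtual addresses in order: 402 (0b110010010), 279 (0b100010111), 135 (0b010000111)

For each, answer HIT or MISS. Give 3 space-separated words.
vaddr=402: (6,2) not in TLB -> MISS, insert
vaddr=279: (4,2) not in TLB -> MISS, insert
vaddr=135: (2,0) not in TLB -> MISS, insert

Answer: MISS MISS MISS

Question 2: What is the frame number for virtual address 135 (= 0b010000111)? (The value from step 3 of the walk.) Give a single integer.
vaddr = 135: l1_idx=2, l2_idx=0
L1[2] = 1; L2[1][0] = 93

Answer: 93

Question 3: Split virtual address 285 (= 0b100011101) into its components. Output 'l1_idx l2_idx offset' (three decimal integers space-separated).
Answer: 4 3 5

Derivation:
vaddr = 285 = 0b100011101
  top 3 bits -> l1_idx = 4
  next 3 bits -> l2_idx = 3
  bottom 3 bits -> offset = 5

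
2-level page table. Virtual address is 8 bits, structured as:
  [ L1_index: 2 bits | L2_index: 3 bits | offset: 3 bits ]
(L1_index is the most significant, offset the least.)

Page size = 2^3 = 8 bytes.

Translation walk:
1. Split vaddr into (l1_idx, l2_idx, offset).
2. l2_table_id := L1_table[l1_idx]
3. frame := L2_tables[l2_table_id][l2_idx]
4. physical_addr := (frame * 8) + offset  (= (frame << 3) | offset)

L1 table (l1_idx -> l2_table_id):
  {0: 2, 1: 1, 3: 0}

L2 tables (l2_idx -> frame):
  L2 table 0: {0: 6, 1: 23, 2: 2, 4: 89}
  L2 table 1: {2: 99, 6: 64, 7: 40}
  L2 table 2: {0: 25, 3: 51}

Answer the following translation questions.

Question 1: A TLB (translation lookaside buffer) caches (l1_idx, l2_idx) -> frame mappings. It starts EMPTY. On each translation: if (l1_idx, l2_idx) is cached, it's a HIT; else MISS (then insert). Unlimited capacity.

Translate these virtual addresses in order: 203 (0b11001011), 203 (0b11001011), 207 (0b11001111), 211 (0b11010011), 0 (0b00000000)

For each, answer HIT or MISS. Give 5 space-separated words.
Answer: MISS HIT HIT MISS MISS

Derivation:
vaddr=203: (3,1) not in TLB -> MISS, insert
vaddr=203: (3,1) in TLB -> HIT
vaddr=207: (3,1) in TLB -> HIT
vaddr=211: (3,2) not in TLB -> MISS, insert
vaddr=0: (0,0) not in TLB -> MISS, insert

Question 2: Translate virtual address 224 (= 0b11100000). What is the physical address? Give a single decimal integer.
vaddr = 224 = 0b11100000
Split: l1_idx=3, l2_idx=4, offset=0
L1[3] = 0
L2[0][4] = 89
paddr = 89 * 8 + 0 = 712

Answer: 712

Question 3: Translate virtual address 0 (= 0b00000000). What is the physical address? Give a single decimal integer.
Answer: 200

Derivation:
vaddr = 0 = 0b00000000
Split: l1_idx=0, l2_idx=0, offset=0
L1[0] = 2
L2[2][0] = 25
paddr = 25 * 8 + 0 = 200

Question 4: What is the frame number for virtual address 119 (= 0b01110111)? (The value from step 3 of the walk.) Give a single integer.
Answer: 64

Derivation:
vaddr = 119: l1_idx=1, l2_idx=6
L1[1] = 1; L2[1][6] = 64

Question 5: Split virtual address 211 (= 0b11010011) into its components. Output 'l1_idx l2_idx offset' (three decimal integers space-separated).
Answer: 3 2 3

Derivation:
vaddr = 211 = 0b11010011
  top 2 bits -> l1_idx = 3
  next 3 bits -> l2_idx = 2
  bottom 3 bits -> offset = 3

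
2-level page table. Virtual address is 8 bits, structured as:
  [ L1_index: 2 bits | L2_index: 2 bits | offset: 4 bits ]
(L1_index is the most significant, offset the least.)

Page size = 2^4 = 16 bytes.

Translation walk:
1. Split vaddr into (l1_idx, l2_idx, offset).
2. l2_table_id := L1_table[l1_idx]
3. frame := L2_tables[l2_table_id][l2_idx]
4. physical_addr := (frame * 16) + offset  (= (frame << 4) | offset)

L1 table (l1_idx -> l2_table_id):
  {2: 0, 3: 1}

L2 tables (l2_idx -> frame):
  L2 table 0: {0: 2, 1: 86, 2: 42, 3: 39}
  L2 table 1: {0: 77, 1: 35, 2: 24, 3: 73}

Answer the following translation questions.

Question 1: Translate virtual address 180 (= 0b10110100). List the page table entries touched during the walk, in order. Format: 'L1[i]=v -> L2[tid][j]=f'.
vaddr = 180 = 0b10110100
Split: l1_idx=2, l2_idx=3, offset=4

Answer: L1[2]=0 -> L2[0][3]=39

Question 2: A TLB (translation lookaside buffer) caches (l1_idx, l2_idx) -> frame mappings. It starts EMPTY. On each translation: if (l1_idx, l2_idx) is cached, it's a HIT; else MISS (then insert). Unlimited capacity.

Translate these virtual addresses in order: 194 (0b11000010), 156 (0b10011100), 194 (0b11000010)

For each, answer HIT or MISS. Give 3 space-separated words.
Answer: MISS MISS HIT

Derivation:
vaddr=194: (3,0) not in TLB -> MISS, insert
vaddr=156: (2,1) not in TLB -> MISS, insert
vaddr=194: (3,0) in TLB -> HIT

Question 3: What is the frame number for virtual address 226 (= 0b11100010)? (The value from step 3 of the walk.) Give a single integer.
Answer: 24

Derivation:
vaddr = 226: l1_idx=3, l2_idx=2
L1[3] = 1; L2[1][2] = 24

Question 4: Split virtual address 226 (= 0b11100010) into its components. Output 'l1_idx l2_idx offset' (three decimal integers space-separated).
vaddr = 226 = 0b11100010
  top 2 bits -> l1_idx = 3
  next 2 bits -> l2_idx = 2
  bottom 4 bits -> offset = 2

Answer: 3 2 2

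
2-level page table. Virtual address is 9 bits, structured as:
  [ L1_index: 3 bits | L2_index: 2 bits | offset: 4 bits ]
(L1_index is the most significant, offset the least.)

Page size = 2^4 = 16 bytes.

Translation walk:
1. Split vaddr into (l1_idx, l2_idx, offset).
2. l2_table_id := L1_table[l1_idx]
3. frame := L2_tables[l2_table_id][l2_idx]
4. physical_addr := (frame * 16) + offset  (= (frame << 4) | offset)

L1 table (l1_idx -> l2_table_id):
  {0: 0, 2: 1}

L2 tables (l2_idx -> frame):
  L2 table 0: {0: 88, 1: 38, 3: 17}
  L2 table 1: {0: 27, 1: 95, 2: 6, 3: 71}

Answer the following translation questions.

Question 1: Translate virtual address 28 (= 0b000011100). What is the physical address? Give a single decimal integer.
vaddr = 28 = 0b000011100
Split: l1_idx=0, l2_idx=1, offset=12
L1[0] = 0
L2[0][1] = 38
paddr = 38 * 16 + 12 = 620

Answer: 620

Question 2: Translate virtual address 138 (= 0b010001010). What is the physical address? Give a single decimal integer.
Answer: 442

Derivation:
vaddr = 138 = 0b010001010
Split: l1_idx=2, l2_idx=0, offset=10
L1[2] = 1
L2[1][0] = 27
paddr = 27 * 16 + 10 = 442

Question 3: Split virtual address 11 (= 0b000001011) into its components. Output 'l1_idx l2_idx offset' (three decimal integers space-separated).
vaddr = 11 = 0b000001011
  top 3 bits -> l1_idx = 0
  next 2 bits -> l2_idx = 0
  bottom 4 bits -> offset = 11

Answer: 0 0 11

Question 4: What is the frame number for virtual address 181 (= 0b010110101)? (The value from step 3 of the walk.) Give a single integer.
Answer: 71

Derivation:
vaddr = 181: l1_idx=2, l2_idx=3
L1[2] = 1; L2[1][3] = 71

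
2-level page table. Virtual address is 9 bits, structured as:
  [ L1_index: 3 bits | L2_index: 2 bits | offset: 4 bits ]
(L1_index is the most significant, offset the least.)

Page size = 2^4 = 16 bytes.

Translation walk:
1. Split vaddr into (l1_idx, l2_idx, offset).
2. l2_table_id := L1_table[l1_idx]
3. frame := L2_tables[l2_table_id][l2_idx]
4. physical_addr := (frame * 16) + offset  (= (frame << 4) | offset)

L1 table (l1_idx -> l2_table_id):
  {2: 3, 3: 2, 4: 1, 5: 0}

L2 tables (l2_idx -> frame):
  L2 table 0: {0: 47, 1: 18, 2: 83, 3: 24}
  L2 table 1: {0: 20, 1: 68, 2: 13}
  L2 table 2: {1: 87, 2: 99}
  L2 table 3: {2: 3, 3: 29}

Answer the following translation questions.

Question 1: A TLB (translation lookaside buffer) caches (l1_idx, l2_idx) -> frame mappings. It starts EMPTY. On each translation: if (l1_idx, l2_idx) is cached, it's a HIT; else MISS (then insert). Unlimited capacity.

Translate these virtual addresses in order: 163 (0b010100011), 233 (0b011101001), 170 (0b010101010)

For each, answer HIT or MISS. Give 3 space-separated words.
vaddr=163: (2,2) not in TLB -> MISS, insert
vaddr=233: (3,2) not in TLB -> MISS, insert
vaddr=170: (2,2) in TLB -> HIT

Answer: MISS MISS HIT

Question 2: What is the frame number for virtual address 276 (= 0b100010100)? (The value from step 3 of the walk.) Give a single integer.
Answer: 68

Derivation:
vaddr = 276: l1_idx=4, l2_idx=1
L1[4] = 1; L2[1][1] = 68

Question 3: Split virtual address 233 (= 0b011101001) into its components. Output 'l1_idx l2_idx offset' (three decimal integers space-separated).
vaddr = 233 = 0b011101001
  top 3 bits -> l1_idx = 3
  next 2 bits -> l2_idx = 2
  bottom 4 bits -> offset = 9

Answer: 3 2 9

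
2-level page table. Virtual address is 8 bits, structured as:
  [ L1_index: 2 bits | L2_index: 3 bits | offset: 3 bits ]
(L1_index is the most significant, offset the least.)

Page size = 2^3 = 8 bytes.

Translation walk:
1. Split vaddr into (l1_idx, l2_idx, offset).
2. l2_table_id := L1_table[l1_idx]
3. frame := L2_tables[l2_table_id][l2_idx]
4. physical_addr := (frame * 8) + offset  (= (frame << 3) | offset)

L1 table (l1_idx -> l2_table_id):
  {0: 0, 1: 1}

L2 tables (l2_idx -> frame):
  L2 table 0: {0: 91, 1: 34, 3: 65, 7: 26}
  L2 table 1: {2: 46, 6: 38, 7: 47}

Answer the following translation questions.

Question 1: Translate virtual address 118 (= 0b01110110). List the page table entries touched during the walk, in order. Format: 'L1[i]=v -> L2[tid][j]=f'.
Answer: L1[1]=1 -> L2[1][6]=38

Derivation:
vaddr = 118 = 0b01110110
Split: l1_idx=1, l2_idx=6, offset=6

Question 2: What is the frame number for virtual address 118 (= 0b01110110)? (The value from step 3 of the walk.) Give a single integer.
vaddr = 118: l1_idx=1, l2_idx=6
L1[1] = 1; L2[1][6] = 38

Answer: 38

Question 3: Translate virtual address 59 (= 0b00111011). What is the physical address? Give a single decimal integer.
vaddr = 59 = 0b00111011
Split: l1_idx=0, l2_idx=7, offset=3
L1[0] = 0
L2[0][7] = 26
paddr = 26 * 8 + 3 = 211

Answer: 211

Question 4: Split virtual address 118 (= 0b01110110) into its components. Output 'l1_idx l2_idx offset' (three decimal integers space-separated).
Answer: 1 6 6

Derivation:
vaddr = 118 = 0b01110110
  top 2 bits -> l1_idx = 1
  next 3 bits -> l2_idx = 6
  bottom 3 bits -> offset = 6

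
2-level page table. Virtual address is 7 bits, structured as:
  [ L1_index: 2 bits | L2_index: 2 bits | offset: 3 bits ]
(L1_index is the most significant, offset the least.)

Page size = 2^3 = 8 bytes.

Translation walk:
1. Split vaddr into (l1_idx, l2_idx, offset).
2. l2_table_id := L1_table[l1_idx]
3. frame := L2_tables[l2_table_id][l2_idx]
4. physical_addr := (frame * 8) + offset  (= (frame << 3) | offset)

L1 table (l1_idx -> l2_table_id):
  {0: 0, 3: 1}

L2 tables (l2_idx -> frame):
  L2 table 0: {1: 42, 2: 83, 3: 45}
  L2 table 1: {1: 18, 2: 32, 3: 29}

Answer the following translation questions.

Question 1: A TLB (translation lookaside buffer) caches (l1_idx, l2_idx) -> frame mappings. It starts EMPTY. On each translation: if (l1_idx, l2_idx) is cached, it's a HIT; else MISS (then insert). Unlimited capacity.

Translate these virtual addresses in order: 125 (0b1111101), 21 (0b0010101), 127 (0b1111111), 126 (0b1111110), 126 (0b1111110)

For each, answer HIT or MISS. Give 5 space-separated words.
Answer: MISS MISS HIT HIT HIT

Derivation:
vaddr=125: (3,3) not in TLB -> MISS, insert
vaddr=21: (0,2) not in TLB -> MISS, insert
vaddr=127: (3,3) in TLB -> HIT
vaddr=126: (3,3) in TLB -> HIT
vaddr=126: (3,3) in TLB -> HIT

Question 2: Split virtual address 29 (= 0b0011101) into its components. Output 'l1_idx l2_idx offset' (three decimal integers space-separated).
Answer: 0 3 5

Derivation:
vaddr = 29 = 0b0011101
  top 2 bits -> l1_idx = 0
  next 2 bits -> l2_idx = 3
  bottom 3 bits -> offset = 5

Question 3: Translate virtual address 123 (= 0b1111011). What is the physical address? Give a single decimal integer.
Answer: 235

Derivation:
vaddr = 123 = 0b1111011
Split: l1_idx=3, l2_idx=3, offset=3
L1[3] = 1
L2[1][3] = 29
paddr = 29 * 8 + 3 = 235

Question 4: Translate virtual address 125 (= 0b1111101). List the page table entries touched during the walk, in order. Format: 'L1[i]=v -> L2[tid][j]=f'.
Answer: L1[3]=1 -> L2[1][3]=29

Derivation:
vaddr = 125 = 0b1111101
Split: l1_idx=3, l2_idx=3, offset=5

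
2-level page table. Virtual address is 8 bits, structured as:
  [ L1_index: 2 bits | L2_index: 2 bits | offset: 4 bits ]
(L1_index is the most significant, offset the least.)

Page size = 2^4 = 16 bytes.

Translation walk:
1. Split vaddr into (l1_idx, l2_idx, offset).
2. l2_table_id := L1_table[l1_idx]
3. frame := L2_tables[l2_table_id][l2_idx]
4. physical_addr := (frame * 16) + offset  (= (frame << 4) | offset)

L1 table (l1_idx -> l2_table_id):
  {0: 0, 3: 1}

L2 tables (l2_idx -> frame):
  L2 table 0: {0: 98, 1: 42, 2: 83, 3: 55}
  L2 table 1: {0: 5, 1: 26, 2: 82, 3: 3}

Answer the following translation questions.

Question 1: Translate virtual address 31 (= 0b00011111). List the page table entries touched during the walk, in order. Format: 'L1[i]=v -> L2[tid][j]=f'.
vaddr = 31 = 0b00011111
Split: l1_idx=0, l2_idx=1, offset=15

Answer: L1[0]=0 -> L2[0][1]=42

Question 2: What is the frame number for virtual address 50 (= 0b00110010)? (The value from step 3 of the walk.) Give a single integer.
Answer: 55

Derivation:
vaddr = 50: l1_idx=0, l2_idx=3
L1[0] = 0; L2[0][3] = 55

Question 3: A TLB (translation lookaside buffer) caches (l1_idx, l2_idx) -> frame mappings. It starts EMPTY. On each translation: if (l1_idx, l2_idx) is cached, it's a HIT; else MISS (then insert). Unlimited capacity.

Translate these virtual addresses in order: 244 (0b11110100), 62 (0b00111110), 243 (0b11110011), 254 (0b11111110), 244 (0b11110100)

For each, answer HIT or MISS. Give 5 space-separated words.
vaddr=244: (3,3) not in TLB -> MISS, insert
vaddr=62: (0,3) not in TLB -> MISS, insert
vaddr=243: (3,3) in TLB -> HIT
vaddr=254: (3,3) in TLB -> HIT
vaddr=244: (3,3) in TLB -> HIT

Answer: MISS MISS HIT HIT HIT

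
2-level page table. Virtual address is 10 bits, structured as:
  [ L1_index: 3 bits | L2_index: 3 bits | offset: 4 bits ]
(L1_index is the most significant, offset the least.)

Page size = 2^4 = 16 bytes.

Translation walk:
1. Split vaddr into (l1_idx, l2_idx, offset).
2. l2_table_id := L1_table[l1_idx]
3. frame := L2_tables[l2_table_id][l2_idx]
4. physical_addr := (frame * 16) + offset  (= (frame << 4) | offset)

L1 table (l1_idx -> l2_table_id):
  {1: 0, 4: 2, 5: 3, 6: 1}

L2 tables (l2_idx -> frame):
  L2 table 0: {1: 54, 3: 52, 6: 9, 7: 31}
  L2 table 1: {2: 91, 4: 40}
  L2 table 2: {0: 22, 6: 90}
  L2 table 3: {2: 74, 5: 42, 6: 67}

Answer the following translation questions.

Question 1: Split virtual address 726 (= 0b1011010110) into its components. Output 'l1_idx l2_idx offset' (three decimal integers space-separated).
vaddr = 726 = 0b1011010110
  top 3 bits -> l1_idx = 5
  next 3 bits -> l2_idx = 5
  bottom 4 bits -> offset = 6

Answer: 5 5 6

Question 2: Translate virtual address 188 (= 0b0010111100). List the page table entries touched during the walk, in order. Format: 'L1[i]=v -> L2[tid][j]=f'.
Answer: L1[1]=0 -> L2[0][3]=52

Derivation:
vaddr = 188 = 0b0010111100
Split: l1_idx=1, l2_idx=3, offset=12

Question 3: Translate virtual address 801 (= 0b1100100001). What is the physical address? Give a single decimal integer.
vaddr = 801 = 0b1100100001
Split: l1_idx=6, l2_idx=2, offset=1
L1[6] = 1
L2[1][2] = 91
paddr = 91 * 16 + 1 = 1457

Answer: 1457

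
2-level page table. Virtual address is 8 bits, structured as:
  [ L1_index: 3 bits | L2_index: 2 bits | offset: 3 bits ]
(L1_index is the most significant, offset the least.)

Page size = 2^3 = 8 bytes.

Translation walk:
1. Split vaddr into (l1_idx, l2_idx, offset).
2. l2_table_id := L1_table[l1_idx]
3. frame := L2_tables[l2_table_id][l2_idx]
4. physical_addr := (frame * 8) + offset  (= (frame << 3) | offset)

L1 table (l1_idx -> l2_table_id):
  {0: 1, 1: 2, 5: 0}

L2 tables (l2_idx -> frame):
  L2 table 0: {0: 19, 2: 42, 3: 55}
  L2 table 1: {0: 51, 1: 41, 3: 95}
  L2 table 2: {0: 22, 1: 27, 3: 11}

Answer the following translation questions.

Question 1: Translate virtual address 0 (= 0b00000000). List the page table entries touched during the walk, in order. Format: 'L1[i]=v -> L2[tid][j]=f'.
vaddr = 0 = 0b00000000
Split: l1_idx=0, l2_idx=0, offset=0

Answer: L1[0]=1 -> L2[1][0]=51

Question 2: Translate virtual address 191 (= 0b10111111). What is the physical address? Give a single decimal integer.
vaddr = 191 = 0b10111111
Split: l1_idx=5, l2_idx=3, offset=7
L1[5] = 0
L2[0][3] = 55
paddr = 55 * 8 + 7 = 447

Answer: 447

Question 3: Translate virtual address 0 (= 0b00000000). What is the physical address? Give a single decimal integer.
vaddr = 0 = 0b00000000
Split: l1_idx=0, l2_idx=0, offset=0
L1[0] = 1
L2[1][0] = 51
paddr = 51 * 8 + 0 = 408

Answer: 408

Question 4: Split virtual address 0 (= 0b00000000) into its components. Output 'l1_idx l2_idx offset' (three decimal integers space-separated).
Answer: 0 0 0

Derivation:
vaddr = 0 = 0b00000000
  top 3 bits -> l1_idx = 0
  next 2 bits -> l2_idx = 0
  bottom 3 bits -> offset = 0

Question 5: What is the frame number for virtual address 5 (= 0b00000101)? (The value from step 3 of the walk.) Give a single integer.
vaddr = 5: l1_idx=0, l2_idx=0
L1[0] = 1; L2[1][0] = 51

Answer: 51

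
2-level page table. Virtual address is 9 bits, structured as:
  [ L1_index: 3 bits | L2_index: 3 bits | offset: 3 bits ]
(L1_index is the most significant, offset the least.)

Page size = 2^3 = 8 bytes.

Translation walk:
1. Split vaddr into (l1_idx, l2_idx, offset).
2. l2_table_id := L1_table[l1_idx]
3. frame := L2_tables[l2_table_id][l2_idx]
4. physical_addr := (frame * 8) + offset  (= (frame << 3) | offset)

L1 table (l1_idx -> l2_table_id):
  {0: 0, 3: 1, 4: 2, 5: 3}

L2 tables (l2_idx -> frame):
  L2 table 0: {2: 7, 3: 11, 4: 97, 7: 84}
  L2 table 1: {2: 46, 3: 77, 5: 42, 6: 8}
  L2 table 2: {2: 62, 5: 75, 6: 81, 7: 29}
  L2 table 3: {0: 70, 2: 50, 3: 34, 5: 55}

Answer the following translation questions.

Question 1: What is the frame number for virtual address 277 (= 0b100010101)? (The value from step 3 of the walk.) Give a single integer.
Answer: 62

Derivation:
vaddr = 277: l1_idx=4, l2_idx=2
L1[4] = 2; L2[2][2] = 62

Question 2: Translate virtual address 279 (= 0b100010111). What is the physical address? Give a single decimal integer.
vaddr = 279 = 0b100010111
Split: l1_idx=4, l2_idx=2, offset=7
L1[4] = 2
L2[2][2] = 62
paddr = 62 * 8 + 7 = 503

Answer: 503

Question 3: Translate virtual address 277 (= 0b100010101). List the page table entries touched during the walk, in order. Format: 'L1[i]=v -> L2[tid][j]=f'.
vaddr = 277 = 0b100010101
Split: l1_idx=4, l2_idx=2, offset=5

Answer: L1[4]=2 -> L2[2][2]=62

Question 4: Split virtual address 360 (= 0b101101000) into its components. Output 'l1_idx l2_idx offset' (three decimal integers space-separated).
vaddr = 360 = 0b101101000
  top 3 bits -> l1_idx = 5
  next 3 bits -> l2_idx = 5
  bottom 3 bits -> offset = 0

Answer: 5 5 0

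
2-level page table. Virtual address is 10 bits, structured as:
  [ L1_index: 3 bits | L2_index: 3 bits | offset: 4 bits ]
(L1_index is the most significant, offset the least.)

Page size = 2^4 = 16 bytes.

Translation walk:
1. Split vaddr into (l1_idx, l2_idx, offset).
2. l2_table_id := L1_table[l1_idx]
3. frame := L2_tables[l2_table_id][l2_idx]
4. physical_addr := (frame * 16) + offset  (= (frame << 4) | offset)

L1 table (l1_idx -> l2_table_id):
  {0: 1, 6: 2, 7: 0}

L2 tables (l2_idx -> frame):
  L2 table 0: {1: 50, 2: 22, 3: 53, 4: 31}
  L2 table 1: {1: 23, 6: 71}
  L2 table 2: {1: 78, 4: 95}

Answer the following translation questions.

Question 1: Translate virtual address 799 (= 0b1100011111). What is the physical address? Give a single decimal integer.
Answer: 1263

Derivation:
vaddr = 799 = 0b1100011111
Split: l1_idx=6, l2_idx=1, offset=15
L1[6] = 2
L2[2][1] = 78
paddr = 78 * 16 + 15 = 1263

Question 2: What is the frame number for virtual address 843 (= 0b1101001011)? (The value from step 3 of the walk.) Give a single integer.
vaddr = 843: l1_idx=6, l2_idx=4
L1[6] = 2; L2[2][4] = 95

Answer: 95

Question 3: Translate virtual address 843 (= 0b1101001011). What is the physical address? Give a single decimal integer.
vaddr = 843 = 0b1101001011
Split: l1_idx=6, l2_idx=4, offset=11
L1[6] = 2
L2[2][4] = 95
paddr = 95 * 16 + 11 = 1531

Answer: 1531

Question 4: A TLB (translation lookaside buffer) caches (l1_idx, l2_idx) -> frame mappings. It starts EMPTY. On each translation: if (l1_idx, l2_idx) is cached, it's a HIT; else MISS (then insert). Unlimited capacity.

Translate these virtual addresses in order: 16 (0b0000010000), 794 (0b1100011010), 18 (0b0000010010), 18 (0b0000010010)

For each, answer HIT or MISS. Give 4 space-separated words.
vaddr=16: (0,1) not in TLB -> MISS, insert
vaddr=794: (6,1) not in TLB -> MISS, insert
vaddr=18: (0,1) in TLB -> HIT
vaddr=18: (0,1) in TLB -> HIT

Answer: MISS MISS HIT HIT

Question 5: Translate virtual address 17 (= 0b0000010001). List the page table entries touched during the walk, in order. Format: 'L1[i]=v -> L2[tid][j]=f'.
Answer: L1[0]=1 -> L2[1][1]=23

Derivation:
vaddr = 17 = 0b0000010001
Split: l1_idx=0, l2_idx=1, offset=1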